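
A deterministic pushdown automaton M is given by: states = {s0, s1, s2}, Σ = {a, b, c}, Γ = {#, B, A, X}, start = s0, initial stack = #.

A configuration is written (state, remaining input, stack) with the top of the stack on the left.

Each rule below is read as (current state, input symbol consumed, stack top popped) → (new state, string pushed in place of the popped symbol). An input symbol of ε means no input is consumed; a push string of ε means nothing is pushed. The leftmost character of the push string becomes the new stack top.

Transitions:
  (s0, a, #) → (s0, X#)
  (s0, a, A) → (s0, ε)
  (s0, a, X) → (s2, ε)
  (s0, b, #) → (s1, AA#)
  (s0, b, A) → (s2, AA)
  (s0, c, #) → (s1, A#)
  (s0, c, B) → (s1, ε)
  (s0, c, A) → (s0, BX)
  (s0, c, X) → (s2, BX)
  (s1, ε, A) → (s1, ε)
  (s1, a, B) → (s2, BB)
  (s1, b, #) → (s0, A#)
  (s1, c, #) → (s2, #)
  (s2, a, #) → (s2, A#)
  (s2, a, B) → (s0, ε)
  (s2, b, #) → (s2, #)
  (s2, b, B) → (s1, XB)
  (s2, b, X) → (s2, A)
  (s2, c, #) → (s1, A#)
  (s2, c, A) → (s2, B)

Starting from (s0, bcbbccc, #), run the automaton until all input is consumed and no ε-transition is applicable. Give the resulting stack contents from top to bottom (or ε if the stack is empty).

#

(s0, bcbbccc, #) ⊢ (s1, cbbccc, AA#) ⊢ (s1, cbbccc, A#) ⊢ (s1, cbbccc, #) ⊢ (s2, bbccc, #) ⊢ (s2, bccc, #) ⊢ (s2, ccc, #) ⊢ (s1, cc, A#) ⊢ (s1, cc, #) ⊢ (s2, c, #) ⊢ (s1, ε, A#) ⊢ (s1, ε, #)
All input consumed in state s1 with stack #.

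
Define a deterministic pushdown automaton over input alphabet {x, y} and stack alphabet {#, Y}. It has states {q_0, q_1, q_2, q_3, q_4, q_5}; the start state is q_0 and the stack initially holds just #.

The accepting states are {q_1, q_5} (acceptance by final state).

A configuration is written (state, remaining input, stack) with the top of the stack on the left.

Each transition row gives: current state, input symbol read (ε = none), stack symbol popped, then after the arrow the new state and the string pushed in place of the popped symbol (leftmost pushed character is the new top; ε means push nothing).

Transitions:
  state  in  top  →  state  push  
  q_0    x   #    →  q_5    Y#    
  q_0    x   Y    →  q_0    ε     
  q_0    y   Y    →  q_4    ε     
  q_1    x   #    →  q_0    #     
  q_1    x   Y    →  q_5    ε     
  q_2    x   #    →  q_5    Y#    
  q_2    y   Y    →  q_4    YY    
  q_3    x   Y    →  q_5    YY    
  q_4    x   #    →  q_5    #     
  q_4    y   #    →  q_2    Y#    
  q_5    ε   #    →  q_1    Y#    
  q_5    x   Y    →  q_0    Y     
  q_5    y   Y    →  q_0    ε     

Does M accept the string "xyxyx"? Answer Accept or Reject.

(q_0, xyxyx, #)
  read x, top #: go to q_5, push Y# → (q_5, yxyx, Y#)
  read y, top Y: go to q_0, push ε → (q_0, xyx, #)
  read x, top #: go to q_5, push Y# → (q_5, yx, Y#)
  read y, top Y: go to q_0, push ε → (q_0, x, #)
  read x, top #: go to q_5, push Y# → (q_5, ε, Y#)
All input consumed; state q_5 ∈ F.

Accept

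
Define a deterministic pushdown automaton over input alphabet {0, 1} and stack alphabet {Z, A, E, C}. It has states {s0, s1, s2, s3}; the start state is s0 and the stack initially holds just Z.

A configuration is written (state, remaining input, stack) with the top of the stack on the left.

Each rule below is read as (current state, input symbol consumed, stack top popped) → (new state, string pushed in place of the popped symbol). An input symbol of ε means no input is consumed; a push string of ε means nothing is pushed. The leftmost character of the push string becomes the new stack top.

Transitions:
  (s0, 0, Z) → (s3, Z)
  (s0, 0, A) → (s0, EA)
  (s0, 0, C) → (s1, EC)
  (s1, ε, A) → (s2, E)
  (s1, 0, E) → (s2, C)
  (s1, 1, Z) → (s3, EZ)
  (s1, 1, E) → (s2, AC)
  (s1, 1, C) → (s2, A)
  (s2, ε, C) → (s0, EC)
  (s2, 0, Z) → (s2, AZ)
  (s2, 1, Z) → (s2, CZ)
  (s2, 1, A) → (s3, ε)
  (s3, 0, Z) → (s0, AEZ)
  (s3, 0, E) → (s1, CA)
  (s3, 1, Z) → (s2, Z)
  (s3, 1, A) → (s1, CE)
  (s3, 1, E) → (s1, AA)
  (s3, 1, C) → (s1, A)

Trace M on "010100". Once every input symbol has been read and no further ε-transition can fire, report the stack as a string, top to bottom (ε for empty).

EAEZ

(s0, 010100, Z)
  read 0, top Z: go to s3, push Z → (s3, 10100, Z)
  read 1, top Z: go to s2, push Z → (s2, 0100, Z)
  read 0, top Z: go to s2, push AZ → (s2, 100, AZ)
  read 1, top A: go to s3, push ε → (s3, 00, Z)
  read 0, top Z: go to s0, push AEZ → (s0, 0, AEZ)
  read 0, top A: go to s0, push EA → (s0, ε, EAEZ)
All input consumed in state s0 with stack EAEZ.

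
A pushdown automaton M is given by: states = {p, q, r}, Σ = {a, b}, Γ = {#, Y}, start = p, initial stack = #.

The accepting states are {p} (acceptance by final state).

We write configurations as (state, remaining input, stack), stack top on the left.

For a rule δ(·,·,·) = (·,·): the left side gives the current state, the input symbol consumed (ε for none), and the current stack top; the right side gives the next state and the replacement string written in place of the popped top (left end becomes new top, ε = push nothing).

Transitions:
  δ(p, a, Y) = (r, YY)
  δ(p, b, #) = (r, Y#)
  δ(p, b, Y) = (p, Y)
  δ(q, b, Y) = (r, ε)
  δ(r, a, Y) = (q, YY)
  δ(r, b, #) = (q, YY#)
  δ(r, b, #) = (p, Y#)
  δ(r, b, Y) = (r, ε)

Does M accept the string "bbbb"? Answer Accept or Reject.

Accept

One accepting computation: (p, bbbb, #) ⊢ (r, bbb, Y#) ⊢ (r, bb, #) ⊢ (p, b, Y#) ⊢ (p, ε, Y#)
All input consumed and state p ∈ F.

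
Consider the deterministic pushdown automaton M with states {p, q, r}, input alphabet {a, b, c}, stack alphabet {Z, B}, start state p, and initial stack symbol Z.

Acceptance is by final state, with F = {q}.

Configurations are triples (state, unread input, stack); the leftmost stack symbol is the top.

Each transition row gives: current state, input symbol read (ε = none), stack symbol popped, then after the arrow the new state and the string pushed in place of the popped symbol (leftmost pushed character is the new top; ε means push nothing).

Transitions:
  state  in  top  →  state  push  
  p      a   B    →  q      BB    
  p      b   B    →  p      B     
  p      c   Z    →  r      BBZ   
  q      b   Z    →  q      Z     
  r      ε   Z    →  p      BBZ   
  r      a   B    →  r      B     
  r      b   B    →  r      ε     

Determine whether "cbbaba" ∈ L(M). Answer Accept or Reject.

Reject

(p, cbbaba, Z)
  read c, top Z: go to r, push BBZ → (r, bbaba, BBZ)
  read b, top B: go to r, push ε → (r, baba, BZ)
  read b, top B: go to r, push ε → (r, aba, Z)
  ε-move, top Z: go to p, push BBZ → (p, aba, BBZ)
  read a, top B: go to q, push BB → (q, ba, BBBZ)
No transition applies at (q, ba, BBBZ); input not fully consumed.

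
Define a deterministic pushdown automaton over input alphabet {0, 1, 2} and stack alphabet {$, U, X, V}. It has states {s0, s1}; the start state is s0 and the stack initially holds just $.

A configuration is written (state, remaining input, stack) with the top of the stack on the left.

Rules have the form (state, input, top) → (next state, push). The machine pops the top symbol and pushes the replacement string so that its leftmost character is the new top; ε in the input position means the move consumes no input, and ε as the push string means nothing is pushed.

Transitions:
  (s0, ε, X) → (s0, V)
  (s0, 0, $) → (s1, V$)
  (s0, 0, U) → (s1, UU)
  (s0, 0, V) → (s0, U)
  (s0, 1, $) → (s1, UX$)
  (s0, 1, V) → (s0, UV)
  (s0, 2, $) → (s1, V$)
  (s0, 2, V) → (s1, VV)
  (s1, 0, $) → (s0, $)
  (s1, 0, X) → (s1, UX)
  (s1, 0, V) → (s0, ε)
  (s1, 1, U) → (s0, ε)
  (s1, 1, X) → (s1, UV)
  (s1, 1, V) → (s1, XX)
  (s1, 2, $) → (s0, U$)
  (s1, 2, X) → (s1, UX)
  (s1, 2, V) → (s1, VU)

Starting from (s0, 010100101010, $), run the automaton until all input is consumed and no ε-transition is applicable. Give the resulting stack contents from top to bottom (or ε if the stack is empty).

UUX$

(s0, 010100101010, $)
  read 0, top $: go to s1, push V$ → (s1, 10100101010, V$)
  read 1, top V: go to s1, push XX → (s1, 0100101010, XX$)
  read 0, top X: go to s1, push UX → (s1, 100101010, UXX$)
  read 1, top U: go to s0, push ε → (s0, 00101010, XX$)
  ε-move, top X: go to s0, push V → (s0, 00101010, VX$)
  read 0, top V: go to s0, push U → (s0, 0101010, UX$)
  read 0, top U: go to s1, push UU → (s1, 101010, UUX$)
  read 1, top U: go to s0, push ε → (s0, 01010, UX$)
  read 0, top U: go to s1, push UU → (s1, 1010, UUX$)
  read 1, top U: go to s0, push ε → (s0, 010, UX$)
  read 0, top U: go to s1, push UU → (s1, 10, UUX$)
  read 1, top U: go to s0, push ε → (s0, 0, UX$)
  read 0, top U: go to s1, push UU → (s1, ε, UUX$)
All input consumed in state s1 with stack UUX$.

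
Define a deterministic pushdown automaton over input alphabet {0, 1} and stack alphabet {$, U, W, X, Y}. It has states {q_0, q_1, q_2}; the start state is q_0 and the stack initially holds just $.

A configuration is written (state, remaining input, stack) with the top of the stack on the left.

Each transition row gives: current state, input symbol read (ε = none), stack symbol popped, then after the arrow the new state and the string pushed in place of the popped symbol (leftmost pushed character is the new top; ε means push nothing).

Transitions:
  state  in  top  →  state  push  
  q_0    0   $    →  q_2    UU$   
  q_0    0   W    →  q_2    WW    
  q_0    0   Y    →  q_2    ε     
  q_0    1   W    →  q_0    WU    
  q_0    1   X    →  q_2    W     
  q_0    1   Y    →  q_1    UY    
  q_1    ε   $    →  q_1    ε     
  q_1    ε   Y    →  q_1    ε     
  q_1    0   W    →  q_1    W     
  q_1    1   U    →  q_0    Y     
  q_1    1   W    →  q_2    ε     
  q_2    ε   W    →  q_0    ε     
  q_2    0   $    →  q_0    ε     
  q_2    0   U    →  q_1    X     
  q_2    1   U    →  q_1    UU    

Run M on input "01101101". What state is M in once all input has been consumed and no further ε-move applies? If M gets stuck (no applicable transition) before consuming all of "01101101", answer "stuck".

q_1

(q_0, 01101101, $) ⊢ (q_2, 1101101, UU$) ⊢ (q_1, 101101, UUU$) ⊢ (q_0, 01101, YUU$) ⊢ (q_2, 1101, UU$) ⊢ (q_1, 101, UUU$) ⊢ (q_0, 01, YUU$) ⊢ (q_2, 1, UU$) ⊢ (q_1, ε, UUU$)
All input consumed; M is in state q_1.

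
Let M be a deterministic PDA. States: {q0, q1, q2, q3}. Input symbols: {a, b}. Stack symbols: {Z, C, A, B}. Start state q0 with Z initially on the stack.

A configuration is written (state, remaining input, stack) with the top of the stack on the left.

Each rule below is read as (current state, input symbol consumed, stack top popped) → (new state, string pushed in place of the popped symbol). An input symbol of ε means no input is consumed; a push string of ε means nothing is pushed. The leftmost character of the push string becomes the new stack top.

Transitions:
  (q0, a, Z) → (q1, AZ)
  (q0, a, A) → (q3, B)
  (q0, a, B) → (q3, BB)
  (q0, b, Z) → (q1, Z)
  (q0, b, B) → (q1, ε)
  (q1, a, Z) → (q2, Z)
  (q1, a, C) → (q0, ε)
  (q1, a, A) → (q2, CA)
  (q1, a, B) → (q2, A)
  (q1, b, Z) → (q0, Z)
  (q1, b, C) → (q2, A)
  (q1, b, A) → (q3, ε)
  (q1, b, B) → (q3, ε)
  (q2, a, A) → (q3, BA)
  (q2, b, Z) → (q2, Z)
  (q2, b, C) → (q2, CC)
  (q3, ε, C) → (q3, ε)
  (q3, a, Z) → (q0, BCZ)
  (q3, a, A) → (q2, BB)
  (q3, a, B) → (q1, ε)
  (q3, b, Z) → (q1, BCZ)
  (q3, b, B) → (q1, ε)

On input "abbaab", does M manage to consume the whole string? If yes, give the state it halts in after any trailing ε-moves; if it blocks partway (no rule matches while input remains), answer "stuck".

(q0, abbaab, Z) ⊢ (q1, bbaab, AZ) ⊢ (q3, baab, Z) ⊢ (q1, aab, BCZ) ⊢ (q2, ab, ACZ) ⊢ (q3, b, BACZ) ⊢ (q1, ε, ACZ)
All input consumed; M is in state q1.

q1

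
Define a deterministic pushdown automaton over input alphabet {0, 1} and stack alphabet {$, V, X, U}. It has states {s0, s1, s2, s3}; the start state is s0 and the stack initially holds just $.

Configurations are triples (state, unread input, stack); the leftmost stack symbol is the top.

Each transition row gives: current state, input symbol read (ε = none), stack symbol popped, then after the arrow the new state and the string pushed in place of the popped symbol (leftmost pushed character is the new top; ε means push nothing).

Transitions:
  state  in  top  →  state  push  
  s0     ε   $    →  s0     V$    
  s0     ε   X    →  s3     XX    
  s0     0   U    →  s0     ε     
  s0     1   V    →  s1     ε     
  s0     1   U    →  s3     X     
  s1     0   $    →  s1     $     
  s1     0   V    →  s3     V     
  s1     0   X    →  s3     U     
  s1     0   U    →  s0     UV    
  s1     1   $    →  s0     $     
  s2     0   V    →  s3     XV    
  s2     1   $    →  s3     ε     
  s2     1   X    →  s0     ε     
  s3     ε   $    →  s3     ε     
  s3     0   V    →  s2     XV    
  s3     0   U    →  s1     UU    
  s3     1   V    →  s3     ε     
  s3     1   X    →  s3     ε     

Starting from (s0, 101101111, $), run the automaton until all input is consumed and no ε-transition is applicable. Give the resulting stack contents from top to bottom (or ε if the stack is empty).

(s0, 101101111, $)
  ε-move, top $: go to s0, push V$ → (s0, 101101111, V$)
  read 1, top V: go to s1, push ε → (s1, 01101111, $)
  read 0, top $: go to s1, push $ → (s1, 1101111, $)
  read 1, top $: go to s0, push $ → (s0, 101111, $)
  ε-move, top $: go to s0, push V$ → (s0, 101111, V$)
  read 1, top V: go to s1, push ε → (s1, 01111, $)
  read 0, top $: go to s1, push $ → (s1, 1111, $)
  read 1, top $: go to s0, push $ → (s0, 111, $)
  ε-move, top $: go to s0, push V$ → (s0, 111, V$)
  read 1, top V: go to s1, push ε → (s1, 11, $)
  read 1, top $: go to s0, push $ → (s0, 1, $)
  ε-move, top $: go to s0, push V$ → (s0, 1, V$)
  read 1, top V: go to s1, push ε → (s1, ε, $)
All input consumed in state s1 with stack $.

$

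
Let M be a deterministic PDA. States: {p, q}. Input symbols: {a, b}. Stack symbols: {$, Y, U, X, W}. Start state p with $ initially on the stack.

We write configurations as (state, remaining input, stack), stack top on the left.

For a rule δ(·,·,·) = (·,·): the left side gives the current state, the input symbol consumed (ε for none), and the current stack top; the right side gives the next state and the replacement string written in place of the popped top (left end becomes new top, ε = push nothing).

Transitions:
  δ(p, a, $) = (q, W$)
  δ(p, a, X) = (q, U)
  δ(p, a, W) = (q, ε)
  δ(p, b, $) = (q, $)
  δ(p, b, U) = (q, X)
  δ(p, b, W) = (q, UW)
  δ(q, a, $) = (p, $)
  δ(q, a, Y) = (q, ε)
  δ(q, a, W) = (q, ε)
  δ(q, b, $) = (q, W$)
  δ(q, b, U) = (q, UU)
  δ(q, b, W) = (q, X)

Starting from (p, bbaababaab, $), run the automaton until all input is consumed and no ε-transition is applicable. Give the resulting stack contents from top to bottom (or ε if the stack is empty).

X$

(p, bbaababaab, $) ⊢ (q, baababaab, $) ⊢ (q, aababaab, W$) ⊢ (q, ababaab, $) ⊢ (p, babaab, $) ⊢ (q, abaab, $) ⊢ (p, baab, $) ⊢ (q, aab, $) ⊢ (p, ab, $) ⊢ (q, b, W$) ⊢ (q, ε, X$)
All input consumed in state q with stack X$.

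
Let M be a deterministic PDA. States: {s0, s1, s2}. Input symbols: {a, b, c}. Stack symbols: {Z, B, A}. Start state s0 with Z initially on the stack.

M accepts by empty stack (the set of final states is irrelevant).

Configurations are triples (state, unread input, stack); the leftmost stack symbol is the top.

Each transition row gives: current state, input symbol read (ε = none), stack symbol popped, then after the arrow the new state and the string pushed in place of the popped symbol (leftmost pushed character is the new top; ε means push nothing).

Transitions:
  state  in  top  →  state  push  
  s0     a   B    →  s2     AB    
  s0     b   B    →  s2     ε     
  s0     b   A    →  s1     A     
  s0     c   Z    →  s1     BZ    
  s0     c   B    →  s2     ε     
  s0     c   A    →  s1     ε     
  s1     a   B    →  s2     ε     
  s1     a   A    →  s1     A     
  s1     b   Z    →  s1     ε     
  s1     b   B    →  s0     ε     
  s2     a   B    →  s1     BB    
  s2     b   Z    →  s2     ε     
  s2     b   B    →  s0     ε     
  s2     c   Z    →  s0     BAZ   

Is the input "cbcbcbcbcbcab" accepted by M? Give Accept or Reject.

Accept

(s0, cbcbcbcbcbcab, Z)
  read c, top Z: go to s1, push BZ → (s1, bcbcbcbcbcab, BZ)
  read b, top B: go to s0, push ε → (s0, cbcbcbcbcab, Z)
  read c, top Z: go to s1, push BZ → (s1, bcbcbcbcab, BZ)
  read b, top B: go to s0, push ε → (s0, cbcbcbcab, Z)
  read c, top Z: go to s1, push BZ → (s1, bcbcbcab, BZ)
  read b, top B: go to s0, push ε → (s0, cbcbcab, Z)
  read c, top Z: go to s1, push BZ → (s1, bcbcab, BZ)
  read b, top B: go to s0, push ε → (s0, cbcab, Z)
  read c, top Z: go to s1, push BZ → (s1, bcab, BZ)
  read b, top B: go to s0, push ε → (s0, cab, Z)
  read c, top Z: go to s1, push BZ → (s1, ab, BZ)
  read a, top B: go to s2, push ε → (s2, b, Z)
  read b, top Z: go to s2, push ε → (s2, ε, ε)
All input consumed and the stack is empty.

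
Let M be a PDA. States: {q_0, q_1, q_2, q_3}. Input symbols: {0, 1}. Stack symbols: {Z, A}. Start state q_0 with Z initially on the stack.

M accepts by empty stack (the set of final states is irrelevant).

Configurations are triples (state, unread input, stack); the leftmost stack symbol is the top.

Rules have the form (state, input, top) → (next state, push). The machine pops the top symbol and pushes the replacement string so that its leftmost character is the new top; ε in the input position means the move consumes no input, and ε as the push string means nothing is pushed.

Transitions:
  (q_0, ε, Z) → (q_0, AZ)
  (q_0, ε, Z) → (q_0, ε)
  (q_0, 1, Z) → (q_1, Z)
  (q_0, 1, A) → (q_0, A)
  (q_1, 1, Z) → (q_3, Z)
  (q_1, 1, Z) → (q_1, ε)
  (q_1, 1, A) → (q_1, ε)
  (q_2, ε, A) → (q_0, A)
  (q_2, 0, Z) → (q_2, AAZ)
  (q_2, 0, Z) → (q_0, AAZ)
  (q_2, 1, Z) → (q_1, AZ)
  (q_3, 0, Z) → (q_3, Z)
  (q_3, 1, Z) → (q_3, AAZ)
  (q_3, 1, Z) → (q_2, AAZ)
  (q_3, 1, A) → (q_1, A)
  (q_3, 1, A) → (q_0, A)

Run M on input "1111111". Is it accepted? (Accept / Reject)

Accept

One accepting computation: (q_0, 1111111, Z) ⊢ (q_1, 111111, Z) ⊢ (q_3, 11111, Z) ⊢ (q_3, 1111, AAZ) ⊢ (q_1, 111, AAZ) ⊢ (q_1, 11, AZ) ⊢ (q_1, 1, Z) ⊢ (q_1, ε, ε)
All input consumed and the stack is empty.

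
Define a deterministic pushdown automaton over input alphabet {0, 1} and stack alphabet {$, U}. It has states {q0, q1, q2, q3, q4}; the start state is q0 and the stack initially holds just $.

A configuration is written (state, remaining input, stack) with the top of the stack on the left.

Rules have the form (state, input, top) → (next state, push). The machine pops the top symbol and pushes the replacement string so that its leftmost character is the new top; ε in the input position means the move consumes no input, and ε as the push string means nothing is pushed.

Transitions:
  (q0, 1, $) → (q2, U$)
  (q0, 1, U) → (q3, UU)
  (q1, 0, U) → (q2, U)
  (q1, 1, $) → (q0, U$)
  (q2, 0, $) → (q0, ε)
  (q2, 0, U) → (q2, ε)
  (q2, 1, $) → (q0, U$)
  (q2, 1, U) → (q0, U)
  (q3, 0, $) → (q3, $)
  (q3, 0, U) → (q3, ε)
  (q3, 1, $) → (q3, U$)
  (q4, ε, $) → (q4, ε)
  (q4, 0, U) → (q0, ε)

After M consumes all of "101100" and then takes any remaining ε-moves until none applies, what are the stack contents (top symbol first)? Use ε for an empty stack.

$

(q0, 101100, $)
  read 1, top $: go to q2, push U$ → (q2, 01100, U$)
  read 0, top U: go to q2, push ε → (q2, 1100, $)
  read 1, top $: go to q0, push U$ → (q0, 100, U$)
  read 1, top U: go to q3, push UU → (q3, 00, UU$)
  read 0, top U: go to q3, push ε → (q3, 0, U$)
  read 0, top U: go to q3, push ε → (q3, ε, $)
All input consumed in state q3 with stack $.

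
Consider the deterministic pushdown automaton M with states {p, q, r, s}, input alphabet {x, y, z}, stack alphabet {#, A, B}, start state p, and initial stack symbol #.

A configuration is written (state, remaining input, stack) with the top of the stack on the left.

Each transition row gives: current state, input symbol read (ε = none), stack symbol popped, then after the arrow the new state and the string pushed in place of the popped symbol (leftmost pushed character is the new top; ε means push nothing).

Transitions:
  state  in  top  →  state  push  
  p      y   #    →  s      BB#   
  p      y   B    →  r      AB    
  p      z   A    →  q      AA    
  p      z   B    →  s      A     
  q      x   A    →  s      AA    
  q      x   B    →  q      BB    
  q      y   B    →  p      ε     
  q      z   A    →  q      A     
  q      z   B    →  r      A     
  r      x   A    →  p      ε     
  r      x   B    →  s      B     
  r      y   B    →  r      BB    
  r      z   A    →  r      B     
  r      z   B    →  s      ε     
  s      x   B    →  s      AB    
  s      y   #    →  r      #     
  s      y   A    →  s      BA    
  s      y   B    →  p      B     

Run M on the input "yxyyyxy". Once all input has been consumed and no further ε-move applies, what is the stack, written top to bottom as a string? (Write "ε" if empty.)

ABABB#

(p, yxyyyxy, #)
  read y, top #: go to s, push BB# → (s, xyyyxy, BB#)
  read x, top B: go to s, push AB → (s, yyyxy, ABB#)
  read y, top A: go to s, push BA → (s, yyxy, BABB#)
  read y, top B: go to p, push B → (p, yxy, BABB#)
  read y, top B: go to r, push AB → (r, xy, ABABB#)
  read x, top A: go to p, push ε → (p, y, BABB#)
  read y, top B: go to r, push AB → (r, ε, ABABB#)
All input consumed in state r with stack ABABB#.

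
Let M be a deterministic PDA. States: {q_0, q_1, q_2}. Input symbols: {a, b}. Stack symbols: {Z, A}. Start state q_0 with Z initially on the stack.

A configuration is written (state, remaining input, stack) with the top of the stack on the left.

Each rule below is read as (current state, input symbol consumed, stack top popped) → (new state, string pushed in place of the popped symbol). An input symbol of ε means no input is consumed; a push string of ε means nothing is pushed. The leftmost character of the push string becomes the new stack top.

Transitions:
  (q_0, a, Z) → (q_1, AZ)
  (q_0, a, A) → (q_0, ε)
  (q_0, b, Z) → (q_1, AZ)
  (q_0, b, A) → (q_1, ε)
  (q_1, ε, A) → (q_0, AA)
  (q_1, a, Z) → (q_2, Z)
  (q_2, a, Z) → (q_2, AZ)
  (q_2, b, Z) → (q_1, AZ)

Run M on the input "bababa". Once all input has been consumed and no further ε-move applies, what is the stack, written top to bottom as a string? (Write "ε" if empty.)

(q_0, bababa, Z)
  read b, top Z: go to q_1, push AZ → (q_1, ababa, AZ)
  ε-move, top A: go to q_0, push AA → (q_0, ababa, AAZ)
  read a, top A: go to q_0, push ε → (q_0, baba, AZ)
  read b, top A: go to q_1, push ε → (q_1, aba, Z)
  read a, top Z: go to q_2, push Z → (q_2, ba, Z)
  read b, top Z: go to q_1, push AZ → (q_1, a, AZ)
  ε-move, top A: go to q_0, push AA → (q_0, a, AAZ)
  read a, top A: go to q_0, push ε → (q_0, ε, AZ)
All input consumed in state q_0 with stack AZ.

AZ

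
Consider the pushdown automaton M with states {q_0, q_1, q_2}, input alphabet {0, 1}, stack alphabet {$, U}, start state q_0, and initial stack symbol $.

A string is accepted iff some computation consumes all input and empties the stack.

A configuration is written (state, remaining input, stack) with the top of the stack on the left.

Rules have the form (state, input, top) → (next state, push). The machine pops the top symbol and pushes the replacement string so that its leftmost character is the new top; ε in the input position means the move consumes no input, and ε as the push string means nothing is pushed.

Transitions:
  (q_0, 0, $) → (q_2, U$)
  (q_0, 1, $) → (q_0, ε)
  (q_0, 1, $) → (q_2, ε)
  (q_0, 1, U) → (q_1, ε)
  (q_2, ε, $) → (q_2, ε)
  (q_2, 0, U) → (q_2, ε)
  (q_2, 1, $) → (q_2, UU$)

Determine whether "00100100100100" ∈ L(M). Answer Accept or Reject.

One accepting computation: (q_0, 00100100100100, $) ⊢ (q_2, 0100100100100, U$) ⊢ (q_2, 100100100100, $) ⊢ (q_2, 00100100100, UU$) ⊢ (q_2, 0100100100, U$) ⊢ (q_2, 100100100, $) ⊢ (q_2, 00100100, UU$) ⊢ (q_2, 0100100, U$) ⊢ (q_2, 100100, $) ⊢ (q_2, 00100, UU$) ⊢ (q_2, 0100, U$) ⊢ (q_2, 100, $) ⊢ (q_2, 00, UU$) ⊢ (q_2, 0, U$) ⊢ (q_2, ε, $) ⊢ (q_2, ε, ε)
All input consumed and the stack is empty.

Accept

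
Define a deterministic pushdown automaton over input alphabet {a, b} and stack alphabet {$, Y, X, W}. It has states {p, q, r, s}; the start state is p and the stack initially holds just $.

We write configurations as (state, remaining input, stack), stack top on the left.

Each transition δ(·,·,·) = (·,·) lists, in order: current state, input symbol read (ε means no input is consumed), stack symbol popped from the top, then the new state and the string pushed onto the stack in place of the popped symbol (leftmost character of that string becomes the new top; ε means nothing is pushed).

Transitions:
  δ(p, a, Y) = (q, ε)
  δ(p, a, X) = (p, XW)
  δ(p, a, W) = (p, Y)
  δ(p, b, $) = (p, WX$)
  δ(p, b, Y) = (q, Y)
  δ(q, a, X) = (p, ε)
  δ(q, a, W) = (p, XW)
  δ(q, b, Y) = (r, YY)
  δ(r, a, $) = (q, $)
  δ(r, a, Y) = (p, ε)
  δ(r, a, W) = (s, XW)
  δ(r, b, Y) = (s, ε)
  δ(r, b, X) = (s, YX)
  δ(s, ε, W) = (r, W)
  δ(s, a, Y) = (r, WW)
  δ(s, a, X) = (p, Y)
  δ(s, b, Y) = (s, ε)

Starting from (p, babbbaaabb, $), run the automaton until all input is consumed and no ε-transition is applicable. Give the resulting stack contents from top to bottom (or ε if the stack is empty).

(p, babbbaaabb, $)
  read b, top $: go to p, push WX$ → (p, abbbaaabb, WX$)
  read a, top W: go to p, push Y → (p, bbbaaabb, YX$)
  read b, top Y: go to q, push Y → (q, bbaaabb, YX$)
  read b, top Y: go to r, push YY → (r, baaabb, YYX$)
  read b, top Y: go to s, push ε → (s, aaabb, YX$)
  read a, top Y: go to r, push WW → (r, aabb, WWX$)
  read a, top W: go to s, push XW → (s, abb, XWWX$)
  read a, top X: go to p, push Y → (p, bb, YWWX$)
  read b, top Y: go to q, push Y → (q, b, YWWX$)
  read b, top Y: go to r, push YY → (r, ε, YYWWX$)
All input consumed in state r with stack YYWWX$.

YYWWX$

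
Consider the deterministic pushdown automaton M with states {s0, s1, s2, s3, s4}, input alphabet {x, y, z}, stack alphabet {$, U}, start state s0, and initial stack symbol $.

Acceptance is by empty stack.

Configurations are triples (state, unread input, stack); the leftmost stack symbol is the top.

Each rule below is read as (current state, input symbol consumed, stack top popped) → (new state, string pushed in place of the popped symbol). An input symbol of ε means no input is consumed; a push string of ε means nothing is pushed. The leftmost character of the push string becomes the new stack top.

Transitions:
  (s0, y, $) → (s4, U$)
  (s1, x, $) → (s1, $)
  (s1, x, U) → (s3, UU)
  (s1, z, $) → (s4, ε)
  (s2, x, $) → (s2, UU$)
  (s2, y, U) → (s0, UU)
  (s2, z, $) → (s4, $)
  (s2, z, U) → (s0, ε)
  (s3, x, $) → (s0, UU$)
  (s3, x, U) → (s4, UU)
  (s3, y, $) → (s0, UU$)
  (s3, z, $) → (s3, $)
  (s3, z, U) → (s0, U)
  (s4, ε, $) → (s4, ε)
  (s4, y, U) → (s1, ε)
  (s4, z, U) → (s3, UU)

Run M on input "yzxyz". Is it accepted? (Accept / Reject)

Reject

(s0, yzxyz, $)
  read y, top $: go to s4, push U$ → (s4, zxyz, U$)
  read z, top U: go to s3, push UU → (s3, xyz, UU$)
  read x, top U: go to s4, push UU → (s4, yz, UUU$)
  read y, top U: go to s1, push ε → (s1, z, UU$)
No transition applies at (s1, z, UU$); input not fully consumed.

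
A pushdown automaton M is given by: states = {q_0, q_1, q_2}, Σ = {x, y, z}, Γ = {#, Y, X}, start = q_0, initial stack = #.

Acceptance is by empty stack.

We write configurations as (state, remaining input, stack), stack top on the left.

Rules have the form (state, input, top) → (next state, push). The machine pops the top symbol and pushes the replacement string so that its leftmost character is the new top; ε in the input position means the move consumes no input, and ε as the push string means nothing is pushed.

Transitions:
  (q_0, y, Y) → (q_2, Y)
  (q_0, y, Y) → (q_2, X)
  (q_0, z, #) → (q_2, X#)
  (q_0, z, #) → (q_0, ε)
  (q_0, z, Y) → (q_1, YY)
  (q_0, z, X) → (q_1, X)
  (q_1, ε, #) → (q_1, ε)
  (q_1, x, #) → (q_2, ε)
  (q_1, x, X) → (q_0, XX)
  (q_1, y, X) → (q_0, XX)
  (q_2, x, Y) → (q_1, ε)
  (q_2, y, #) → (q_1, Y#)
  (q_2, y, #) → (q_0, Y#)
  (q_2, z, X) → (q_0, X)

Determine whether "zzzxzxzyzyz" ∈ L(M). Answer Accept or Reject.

No computation consumes all input and empties the stack.

Reject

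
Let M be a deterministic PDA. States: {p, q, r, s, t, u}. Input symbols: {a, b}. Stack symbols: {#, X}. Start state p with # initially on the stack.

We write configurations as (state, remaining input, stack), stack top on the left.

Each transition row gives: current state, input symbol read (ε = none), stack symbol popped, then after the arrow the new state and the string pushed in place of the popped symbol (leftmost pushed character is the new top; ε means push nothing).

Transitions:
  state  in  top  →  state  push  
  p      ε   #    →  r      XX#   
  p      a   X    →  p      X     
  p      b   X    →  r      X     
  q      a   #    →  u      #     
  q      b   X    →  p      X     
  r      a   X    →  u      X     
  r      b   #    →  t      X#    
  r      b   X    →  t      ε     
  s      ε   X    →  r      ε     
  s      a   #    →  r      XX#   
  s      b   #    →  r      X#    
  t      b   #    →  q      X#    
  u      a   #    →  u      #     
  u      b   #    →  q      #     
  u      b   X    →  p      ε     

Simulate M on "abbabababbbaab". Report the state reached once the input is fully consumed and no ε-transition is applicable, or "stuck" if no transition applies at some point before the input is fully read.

stuck

(p, abbabababbbaab, #)
  ε-move, top #: go to r, push XX# → (r, abbabababbbaab, XX#)
  read a, top X: go to u, push X → (u, bbabababbbaab, XX#)
  read b, top X: go to p, push ε → (p, babababbbaab, X#)
  read b, top X: go to r, push X → (r, abababbbaab, X#)
  read a, top X: go to u, push X → (u, bababbbaab, X#)
  read b, top X: go to p, push ε → (p, ababbbaab, #)
  ε-move, top #: go to r, push XX# → (r, ababbbaab, XX#)
  read a, top X: go to u, push X → (u, babbbaab, XX#)
  read b, top X: go to p, push ε → (p, abbbaab, X#)
  read a, top X: go to p, push X → (p, bbbaab, X#)
  read b, top X: go to r, push X → (r, bbaab, X#)
  read b, top X: go to t, push ε → (t, baab, #)
  read b, top #: go to q, push X# → (q, aab, X#)
No transition for (q, a, top X); M blocks with input aab remaining.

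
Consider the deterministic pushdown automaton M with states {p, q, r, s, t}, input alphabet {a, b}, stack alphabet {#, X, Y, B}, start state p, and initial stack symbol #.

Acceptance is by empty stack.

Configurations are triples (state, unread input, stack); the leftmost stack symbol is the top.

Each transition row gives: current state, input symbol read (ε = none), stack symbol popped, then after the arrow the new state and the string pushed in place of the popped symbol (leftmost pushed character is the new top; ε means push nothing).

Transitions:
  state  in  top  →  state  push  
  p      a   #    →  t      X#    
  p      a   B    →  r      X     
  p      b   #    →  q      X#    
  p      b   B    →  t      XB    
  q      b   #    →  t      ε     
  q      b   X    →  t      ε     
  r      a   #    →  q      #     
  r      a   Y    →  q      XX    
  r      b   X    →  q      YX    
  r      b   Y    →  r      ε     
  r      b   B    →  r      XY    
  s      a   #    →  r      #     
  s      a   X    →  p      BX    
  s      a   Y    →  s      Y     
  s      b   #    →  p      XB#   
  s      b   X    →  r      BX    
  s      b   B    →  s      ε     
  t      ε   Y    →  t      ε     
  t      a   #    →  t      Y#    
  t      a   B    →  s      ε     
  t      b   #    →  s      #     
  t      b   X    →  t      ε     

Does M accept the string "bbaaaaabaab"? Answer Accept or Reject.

(p, bbaaaaabaab, #)
  read b, top #: go to q, push X# → (q, baaaaabaab, X#)
  read b, top X: go to t, push ε → (t, aaaaabaab, #)
  read a, top #: go to t, push Y# → (t, aaaabaab, Y#)
  ε-move, top Y: go to t, push ε → (t, aaaabaab, #)
  read a, top #: go to t, push Y# → (t, aaabaab, Y#)
  ε-move, top Y: go to t, push ε → (t, aaabaab, #)
  read a, top #: go to t, push Y# → (t, aabaab, Y#)
  ε-move, top Y: go to t, push ε → (t, aabaab, #)
  read a, top #: go to t, push Y# → (t, abaab, Y#)
  ε-move, top Y: go to t, push ε → (t, abaab, #)
  read a, top #: go to t, push Y# → (t, baab, Y#)
  ε-move, top Y: go to t, push ε → (t, baab, #)
  read b, top #: go to s, push # → (s, aab, #)
  read a, top #: go to r, push # → (r, ab, #)
  read a, top #: go to q, push # → (q, b, #)
  read b, top #: go to t, push ε → (t, ε, ε)
All input consumed and the stack is empty.

Accept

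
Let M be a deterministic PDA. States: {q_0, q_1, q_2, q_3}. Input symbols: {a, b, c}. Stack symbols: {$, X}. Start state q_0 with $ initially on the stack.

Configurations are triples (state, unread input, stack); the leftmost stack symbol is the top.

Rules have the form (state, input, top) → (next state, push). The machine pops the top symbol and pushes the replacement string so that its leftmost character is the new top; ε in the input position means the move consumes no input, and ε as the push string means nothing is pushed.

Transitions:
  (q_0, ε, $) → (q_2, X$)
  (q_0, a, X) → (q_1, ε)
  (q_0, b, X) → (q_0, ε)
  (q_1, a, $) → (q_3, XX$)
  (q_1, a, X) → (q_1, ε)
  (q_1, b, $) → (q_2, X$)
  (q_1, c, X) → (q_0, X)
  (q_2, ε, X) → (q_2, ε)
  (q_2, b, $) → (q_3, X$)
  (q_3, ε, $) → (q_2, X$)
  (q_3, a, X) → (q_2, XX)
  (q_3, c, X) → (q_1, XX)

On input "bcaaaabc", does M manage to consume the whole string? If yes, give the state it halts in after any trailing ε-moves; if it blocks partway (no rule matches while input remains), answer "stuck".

q_1

(q_0, bcaaaabc, $)
  ε-move, top $: go to q_2, push X$ → (q_2, bcaaaabc, X$)
  ε-move, top X: go to q_2, push ε → (q_2, bcaaaabc, $)
  read b, top $: go to q_3, push X$ → (q_3, caaaabc, X$)
  read c, top X: go to q_1, push XX → (q_1, aaaabc, XX$)
  read a, top X: go to q_1, push ε → (q_1, aaabc, X$)
  read a, top X: go to q_1, push ε → (q_1, aabc, $)
  read a, top $: go to q_3, push XX$ → (q_3, abc, XX$)
  read a, top X: go to q_2, push XX → (q_2, bc, XXX$)
  ε-move, top X: go to q_2, push ε → (q_2, bc, XX$)
  ε-move, top X: go to q_2, push ε → (q_2, bc, X$)
  ε-move, top X: go to q_2, push ε → (q_2, bc, $)
  read b, top $: go to q_3, push X$ → (q_3, c, X$)
  read c, top X: go to q_1, push XX → (q_1, ε, XX$)
All input consumed; M is in state q_1.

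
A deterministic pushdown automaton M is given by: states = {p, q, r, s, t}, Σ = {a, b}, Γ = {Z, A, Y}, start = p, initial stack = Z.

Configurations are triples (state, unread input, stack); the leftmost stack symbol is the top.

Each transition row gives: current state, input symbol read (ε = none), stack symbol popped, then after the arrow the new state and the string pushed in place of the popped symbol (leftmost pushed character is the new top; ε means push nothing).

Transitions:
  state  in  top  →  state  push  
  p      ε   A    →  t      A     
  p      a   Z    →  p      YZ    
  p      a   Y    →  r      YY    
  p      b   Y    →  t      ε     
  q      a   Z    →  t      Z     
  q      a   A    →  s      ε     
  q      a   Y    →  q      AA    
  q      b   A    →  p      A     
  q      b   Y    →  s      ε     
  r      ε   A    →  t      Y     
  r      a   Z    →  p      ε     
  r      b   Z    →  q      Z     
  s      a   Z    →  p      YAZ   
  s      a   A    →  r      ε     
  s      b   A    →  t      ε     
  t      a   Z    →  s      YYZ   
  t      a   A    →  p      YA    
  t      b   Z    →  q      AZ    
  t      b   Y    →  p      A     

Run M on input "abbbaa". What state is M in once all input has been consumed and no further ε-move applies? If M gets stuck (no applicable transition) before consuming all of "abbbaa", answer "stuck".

(p, abbbaa, Z)
  read a, top Z: go to p, push YZ → (p, bbbaa, YZ)
  read b, top Y: go to t, push ε → (t, bbaa, Z)
  read b, top Z: go to q, push AZ → (q, baa, AZ)
  read b, top A: go to p, push A → (p, aa, AZ)
  ε-move, top A: go to t, push A → (t, aa, AZ)
  read a, top A: go to p, push YA → (p, a, YAZ)
  read a, top Y: go to r, push YY → (r, ε, YYAZ)
All input consumed; M is in state r.

r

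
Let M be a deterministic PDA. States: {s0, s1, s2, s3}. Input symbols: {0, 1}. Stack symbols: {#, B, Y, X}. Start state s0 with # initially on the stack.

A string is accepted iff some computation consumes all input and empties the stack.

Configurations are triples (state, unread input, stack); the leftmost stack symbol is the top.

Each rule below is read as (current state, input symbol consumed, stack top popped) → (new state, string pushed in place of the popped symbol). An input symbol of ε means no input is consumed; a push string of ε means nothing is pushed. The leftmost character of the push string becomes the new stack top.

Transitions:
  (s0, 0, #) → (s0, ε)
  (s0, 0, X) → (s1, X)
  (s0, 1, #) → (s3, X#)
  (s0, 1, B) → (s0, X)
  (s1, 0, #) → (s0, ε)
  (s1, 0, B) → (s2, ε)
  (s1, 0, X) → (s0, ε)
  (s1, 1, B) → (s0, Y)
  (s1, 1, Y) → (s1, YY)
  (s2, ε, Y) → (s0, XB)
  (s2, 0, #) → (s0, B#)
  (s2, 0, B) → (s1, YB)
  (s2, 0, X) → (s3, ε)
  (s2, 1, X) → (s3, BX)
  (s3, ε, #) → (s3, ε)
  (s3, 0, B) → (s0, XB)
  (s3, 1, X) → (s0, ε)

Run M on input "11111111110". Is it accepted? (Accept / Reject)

(s0, 11111111110, #)
  read 1, top #: go to s3, push X# → (s3, 1111111110, X#)
  read 1, top X: go to s0, push ε → (s0, 111111110, #)
  read 1, top #: go to s3, push X# → (s3, 11111110, X#)
  read 1, top X: go to s0, push ε → (s0, 1111110, #)
  read 1, top #: go to s3, push X# → (s3, 111110, X#)
  read 1, top X: go to s0, push ε → (s0, 11110, #)
  read 1, top #: go to s3, push X# → (s3, 1110, X#)
  read 1, top X: go to s0, push ε → (s0, 110, #)
  read 1, top #: go to s3, push X# → (s3, 10, X#)
  read 1, top X: go to s0, push ε → (s0, 0, #)
  read 0, top #: go to s0, push ε → (s0, ε, ε)
All input consumed and the stack is empty.

Accept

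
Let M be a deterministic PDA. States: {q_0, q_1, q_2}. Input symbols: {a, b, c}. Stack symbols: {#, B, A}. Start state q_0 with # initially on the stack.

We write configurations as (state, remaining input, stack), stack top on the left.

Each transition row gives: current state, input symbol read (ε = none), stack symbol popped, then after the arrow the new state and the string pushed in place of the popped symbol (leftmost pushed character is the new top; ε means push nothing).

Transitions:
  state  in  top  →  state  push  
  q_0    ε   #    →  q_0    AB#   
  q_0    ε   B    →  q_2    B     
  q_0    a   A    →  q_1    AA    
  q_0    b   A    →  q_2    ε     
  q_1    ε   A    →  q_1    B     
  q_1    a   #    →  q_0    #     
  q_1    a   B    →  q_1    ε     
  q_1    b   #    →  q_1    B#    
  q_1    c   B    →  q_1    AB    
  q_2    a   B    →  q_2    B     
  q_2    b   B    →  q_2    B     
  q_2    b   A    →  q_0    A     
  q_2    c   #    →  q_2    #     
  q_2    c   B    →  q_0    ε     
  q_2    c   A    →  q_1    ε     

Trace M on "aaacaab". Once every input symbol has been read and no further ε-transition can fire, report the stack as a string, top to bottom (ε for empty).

(q_0, aaacaab, #)
  ε-move, top #: go to q_0, push AB# → (q_0, aaacaab, AB#)
  read a, top A: go to q_1, push AA → (q_1, aacaab, AAB#)
  ε-move, top A: go to q_1, push B → (q_1, aacaab, BAB#)
  read a, top B: go to q_1, push ε → (q_1, acaab, AB#)
  ε-move, top A: go to q_1, push B → (q_1, acaab, BB#)
  read a, top B: go to q_1, push ε → (q_1, caab, B#)
  read c, top B: go to q_1, push AB → (q_1, aab, AB#)
  ε-move, top A: go to q_1, push B → (q_1, aab, BB#)
  read a, top B: go to q_1, push ε → (q_1, ab, B#)
  read a, top B: go to q_1, push ε → (q_1, b, #)
  read b, top #: go to q_1, push B# → (q_1, ε, B#)
All input consumed in state q_1 with stack B#.

B#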